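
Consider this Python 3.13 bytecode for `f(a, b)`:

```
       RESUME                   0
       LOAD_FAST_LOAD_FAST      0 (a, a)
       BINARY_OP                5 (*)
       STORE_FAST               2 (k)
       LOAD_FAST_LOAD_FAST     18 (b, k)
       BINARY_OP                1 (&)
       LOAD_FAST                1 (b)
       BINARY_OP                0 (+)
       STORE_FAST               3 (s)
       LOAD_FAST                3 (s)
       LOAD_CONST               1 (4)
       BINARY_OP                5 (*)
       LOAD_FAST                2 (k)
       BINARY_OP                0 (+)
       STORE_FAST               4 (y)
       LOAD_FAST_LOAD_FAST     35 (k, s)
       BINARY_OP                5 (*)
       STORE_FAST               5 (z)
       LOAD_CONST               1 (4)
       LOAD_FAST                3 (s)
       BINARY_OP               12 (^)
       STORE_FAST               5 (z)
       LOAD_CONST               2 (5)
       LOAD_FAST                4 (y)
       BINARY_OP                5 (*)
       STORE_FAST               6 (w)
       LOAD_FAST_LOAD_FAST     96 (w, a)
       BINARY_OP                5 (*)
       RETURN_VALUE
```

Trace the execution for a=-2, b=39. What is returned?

-1760

LOAD_FAST_LOAD_FAST a,a → push -2,-2. Stack: [-2, -2]
BINARY_OP * → -2 * -2 = 4. Stack: [4]
STORE_FAST k → k=4. Stack: []
LOAD_FAST_LOAD_FAST b,k → push 39,4. Stack: [39, 4]
BINARY_OP & → 39 & 4 = 4. Stack: [4]
LOAD_FAST b → push 39. Stack: [4, 39]
BINARY_OP + → 4 + 39 = 43. Stack: [43]
STORE_FAST s → s=43. Stack: []
LOAD_FAST s → push 43. Stack: [43]
LOAD_CONST → push 4. Stack: [43, 4]
BINARY_OP * → 43 * 4 = 172. Stack: [172]
LOAD_FAST k → push 4. Stack: [172, 4]
BINARY_OP + → 172 + 4 = 176. Stack: [176]
STORE_FAST y → y=176. Stack: []
LOAD_FAST_LOAD_FAST k,s → push 4,43. Stack: [4, 43]
BINARY_OP * → 4 * 43 = 172. Stack: [172]
STORE_FAST z → z=172. Stack: []
LOAD_CONST → push 4. Stack: [4]
LOAD_FAST s → push 43. Stack: [4, 43]
BINARY_OP ^ → 4 ^ 43 = 47. Stack: [47]
STORE_FAST z → z=47. Stack: []
LOAD_CONST → push 5. Stack: [5]
LOAD_FAST y → push 176. Stack: [5, 176]
BINARY_OP * → 5 * 176 = 880. Stack: [880]
STORE_FAST w → w=880. Stack: []
LOAD_FAST_LOAD_FAST w,a → push 880,-2. Stack: [880, -2]
BINARY_OP * → 880 * -2 = -1760. Stack: [-1760]
RETURN_VALUE → return -1760.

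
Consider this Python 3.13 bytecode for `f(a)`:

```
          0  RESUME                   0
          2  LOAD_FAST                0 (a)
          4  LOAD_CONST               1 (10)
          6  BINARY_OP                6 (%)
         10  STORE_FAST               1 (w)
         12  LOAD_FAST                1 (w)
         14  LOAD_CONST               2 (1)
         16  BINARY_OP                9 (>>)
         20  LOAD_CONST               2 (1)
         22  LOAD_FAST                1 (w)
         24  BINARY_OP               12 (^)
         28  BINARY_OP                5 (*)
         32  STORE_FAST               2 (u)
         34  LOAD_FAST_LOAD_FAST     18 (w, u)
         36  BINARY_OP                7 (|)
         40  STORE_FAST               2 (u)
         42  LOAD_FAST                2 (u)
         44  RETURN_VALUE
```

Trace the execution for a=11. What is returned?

1

LOAD_FAST a → push 11. Stack: [11]
LOAD_CONST → push 10. Stack: [11, 10]
BINARY_OP % → 11 % 10 = 1. Stack: [1]
STORE_FAST w → w=1. Stack: []
LOAD_FAST w → push 1. Stack: [1]
LOAD_CONST → push 1. Stack: [1, 1]
BINARY_OP >> → 1 >> 1 = 0. Stack: [0]
LOAD_CONST → push 1. Stack: [0, 1]
LOAD_FAST w → push 1. Stack: [0, 1, 1]
BINARY_OP ^ → 1 ^ 1 = 0. Stack: [0, 0]
BINARY_OP * → 0 * 0 = 0. Stack: [0]
STORE_FAST u → u=0. Stack: []
LOAD_FAST_LOAD_FAST w,u → push 1,0. Stack: [1, 0]
BINARY_OP | → 1 | 0 = 1. Stack: [1]
STORE_FAST u → u=1. Stack: []
LOAD_FAST u → push 1. Stack: [1]
RETURN_VALUE → return 1.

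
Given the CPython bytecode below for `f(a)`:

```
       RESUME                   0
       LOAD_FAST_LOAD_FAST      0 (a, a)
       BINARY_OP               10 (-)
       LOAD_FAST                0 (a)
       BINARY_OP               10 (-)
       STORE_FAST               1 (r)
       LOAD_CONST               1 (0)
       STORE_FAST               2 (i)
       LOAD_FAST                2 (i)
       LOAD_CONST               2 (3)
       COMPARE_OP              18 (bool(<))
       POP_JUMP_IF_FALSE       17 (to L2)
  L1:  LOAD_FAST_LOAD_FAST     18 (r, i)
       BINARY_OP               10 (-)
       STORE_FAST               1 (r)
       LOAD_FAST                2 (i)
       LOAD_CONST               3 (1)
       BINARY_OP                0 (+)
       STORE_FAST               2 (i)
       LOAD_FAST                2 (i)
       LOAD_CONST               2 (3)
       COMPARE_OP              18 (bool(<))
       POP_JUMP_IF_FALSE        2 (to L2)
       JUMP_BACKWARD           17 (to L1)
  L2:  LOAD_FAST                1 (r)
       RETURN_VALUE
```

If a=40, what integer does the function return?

-43

LOAD_FAST_LOAD_FAST a,a → push 40,40. Stack: [40, 40]
BINARY_OP - → 40 - 40 = 0. Stack: [0]
LOAD_FAST a → push 40. Stack: [0, 40]
BINARY_OP - → 0 - 40 = -40. Stack: [-40]
STORE_FAST r → r=-40. Stack: []
LOAD_CONST → push 0. Stack: [0]
STORE_FAST i → i=0. Stack: []
LOAD_FAST i → push 0. Stack: [0]
LOAD_CONST → push 3. Stack: [0, 3]
COMPARE_OP bool(<) → 0 vs 3 = True. Stack: [True]
POP_JUMP_IF_FALSE → pop True; no jump. Stack: []
LOAD_FAST_LOAD_FAST r,i → push -40,0. Stack: [-40, 0]
BINARY_OP - → -40 - 0 = -40. Stack: [-40]
STORE_FAST r → r=-40. Stack: []
LOAD_FAST i → push 0. Stack: [0]
LOAD_CONST → push 1. Stack: [0, 1]
BINARY_OP + → 0 + 1 = 1. Stack: [1]
STORE_FAST i → i=1. Stack: []
LOAD_FAST i → push 1. Stack: [1]
LOAD_CONST → push 3. Stack: [1, 3]
COMPARE_OP bool(<) → 1 vs 3 = True. Stack: [True]
POP_JUMP_IF_FALSE → pop True; no jump. Stack: []
LOAD_FAST_LOAD_FAST r,i → push -40,1. Stack: [-40, 1]
BINARY_OP - → -40 - 1 = -41. Stack: [-41]
STORE_FAST r → r=-41. Stack: []
LOAD_FAST i → push 1. Stack: [1]
LOAD_CONST → push 1. Stack: [1, 1]
BINARY_OP + → 1 + 1 = 2. Stack: [2]
STORE_FAST i → i=2. Stack: []
LOAD_FAST i → push 2. Stack: [2]
LOAD_CONST → push 3. Stack: [2, 3]
COMPARE_OP bool(<) → 2 vs 3 = True. Stack: [True]
POP_JUMP_IF_FALSE → pop True; no jump. Stack: []
LOAD_FAST_LOAD_FAST r,i → push -41,2. Stack: [-41, 2]
BINARY_OP - → -41 - 2 = -43. Stack: [-43]
STORE_FAST r → r=-43. Stack: []
LOAD_FAST i → push 2. Stack: [2]
LOAD_CONST → push 1. Stack: [2, 1]
BINARY_OP + → 2 + 1 = 3. Stack: [3]
STORE_FAST i → i=3. Stack: []
LOAD_FAST i → push 3. Stack: [3]
LOAD_CONST → push 3. Stack: [3, 3]
COMPARE_OP bool(<) → 3 vs 3 = False. Stack: [False]
POP_JUMP_IF_FALSE → pop False; jump. Stack: []
LOAD_FAST r → push -43. Stack: [-43]
RETURN_VALUE → return -43.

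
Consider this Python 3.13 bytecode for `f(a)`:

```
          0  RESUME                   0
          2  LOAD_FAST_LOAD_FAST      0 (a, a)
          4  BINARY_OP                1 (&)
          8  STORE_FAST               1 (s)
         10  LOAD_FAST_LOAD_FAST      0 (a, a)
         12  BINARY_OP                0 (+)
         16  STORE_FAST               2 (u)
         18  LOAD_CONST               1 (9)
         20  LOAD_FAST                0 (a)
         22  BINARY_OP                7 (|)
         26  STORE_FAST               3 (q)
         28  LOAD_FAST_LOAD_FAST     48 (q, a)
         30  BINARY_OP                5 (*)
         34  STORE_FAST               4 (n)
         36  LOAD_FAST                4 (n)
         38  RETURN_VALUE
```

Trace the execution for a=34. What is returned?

1462

LOAD_FAST_LOAD_FAST a,a → push 34,34. Stack: [34, 34]
BINARY_OP & → 34 & 34 = 34. Stack: [34]
STORE_FAST s → s=34. Stack: []
LOAD_FAST_LOAD_FAST a,a → push 34,34. Stack: [34, 34]
BINARY_OP + → 34 + 34 = 68. Stack: [68]
STORE_FAST u → u=68. Stack: []
LOAD_CONST → push 9. Stack: [9]
LOAD_FAST a → push 34. Stack: [9, 34]
BINARY_OP | → 9 | 34 = 43. Stack: [43]
STORE_FAST q → q=43. Stack: []
LOAD_FAST_LOAD_FAST q,a → push 43,34. Stack: [43, 34]
BINARY_OP * → 43 * 34 = 1462. Stack: [1462]
STORE_FAST n → n=1462. Stack: []
LOAD_FAST n → push 1462. Stack: [1462]
RETURN_VALUE → return 1462.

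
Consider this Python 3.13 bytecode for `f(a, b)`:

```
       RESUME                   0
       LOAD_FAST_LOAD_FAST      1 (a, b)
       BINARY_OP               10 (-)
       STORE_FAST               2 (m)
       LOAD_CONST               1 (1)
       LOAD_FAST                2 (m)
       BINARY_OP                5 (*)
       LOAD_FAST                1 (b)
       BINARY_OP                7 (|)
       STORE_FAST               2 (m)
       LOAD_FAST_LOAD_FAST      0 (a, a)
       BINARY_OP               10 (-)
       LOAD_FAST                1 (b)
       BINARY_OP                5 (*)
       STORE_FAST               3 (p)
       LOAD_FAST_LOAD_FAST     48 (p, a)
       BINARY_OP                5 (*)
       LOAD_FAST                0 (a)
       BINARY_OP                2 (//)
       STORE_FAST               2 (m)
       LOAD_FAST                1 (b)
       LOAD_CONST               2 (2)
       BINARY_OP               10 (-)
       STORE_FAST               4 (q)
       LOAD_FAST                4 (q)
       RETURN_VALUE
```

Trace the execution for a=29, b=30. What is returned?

28

LOAD_FAST_LOAD_FAST a,b → push 29,30. Stack: [29, 30]
BINARY_OP - → 29 - 30 = -1. Stack: [-1]
STORE_FAST m → m=-1. Stack: []
LOAD_CONST → push 1. Stack: [1]
LOAD_FAST m → push -1. Stack: [1, -1]
BINARY_OP * → 1 * -1 = -1. Stack: [-1]
LOAD_FAST b → push 30. Stack: [-1, 30]
BINARY_OP | → -1 | 30 = -1. Stack: [-1]
STORE_FAST m → m=-1. Stack: []
LOAD_FAST_LOAD_FAST a,a → push 29,29. Stack: [29, 29]
BINARY_OP - → 29 - 29 = 0. Stack: [0]
LOAD_FAST b → push 30. Stack: [0, 30]
BINARY_OP * → 0 * 30 = 0. Stack: [0]
STORE_FAST p → p=0. Stack: []
LOAD_FAST_LOAD_FAST p,a → push 0,29. Stack: [0, 29]
BINARY_OP * → 0 * 29 = 0. Stack: [0]
LOAD_FAST a → push 29. Stack: [0, 29]
BINARY_OP // → 0 // 29 = 0. Stack: [0]
STORE_FAST m → m=0. Stack: []
LOAD_FAST b → push 30. Stack: [30]
LOAD_CONST → push 2. Stack: [30, 2]
BINARY_OP - → 30 - 2 = 28. Stack: [28]
STORE_FAST q → q=28. Stack: []
LOAD_FAST q → push 28. Stack: [28]
RETURN_VALUE → return 28.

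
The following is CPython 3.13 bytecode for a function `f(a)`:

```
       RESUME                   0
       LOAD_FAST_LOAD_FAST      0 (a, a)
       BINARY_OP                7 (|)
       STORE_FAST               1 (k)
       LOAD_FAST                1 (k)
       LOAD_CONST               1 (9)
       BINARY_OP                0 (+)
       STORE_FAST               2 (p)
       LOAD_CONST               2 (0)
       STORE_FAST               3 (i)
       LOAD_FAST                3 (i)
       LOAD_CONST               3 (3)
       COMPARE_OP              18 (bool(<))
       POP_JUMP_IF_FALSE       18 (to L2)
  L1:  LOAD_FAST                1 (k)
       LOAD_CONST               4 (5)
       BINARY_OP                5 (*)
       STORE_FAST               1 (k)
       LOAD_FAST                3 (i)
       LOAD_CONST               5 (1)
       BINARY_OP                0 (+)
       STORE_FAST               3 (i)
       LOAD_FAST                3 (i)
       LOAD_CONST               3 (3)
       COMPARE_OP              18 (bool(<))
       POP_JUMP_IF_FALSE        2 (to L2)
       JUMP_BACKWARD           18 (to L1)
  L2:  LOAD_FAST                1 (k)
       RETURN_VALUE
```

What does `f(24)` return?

3000

LOAD_FAST_LOAD_FAST a,a → push 24,24. Stack: [24, 24]
BINARY_OP | → 24 | 24 = 24. Stack: [24]
STORE_FAST k → k=24. Stack: []
LOAD_FAST k → push 24. Stack: [24]
LOAD_CONST → push 9. Stack: [24, 9]
BINARY_OP + → 24 + 9 = 33. Stack: [33]
STORE_FAST p → p=33. Stack: []
LOAD_CONST → push 0. Stack: [0]
STORE_FAST i → i=0. Stack: []
LOAD_FAST i → push 0. Stack: [0]
LOAD_CONST → push 3. Stack: [0, 3]
COMPARE_OP bool(<) → 0 vs 3 = True. Stack: [True]
POP_JUMP_IF_FALSE → pop True; no jump. Stack: []
LOAD_FAST k → push 24. Stack: [24]
LOAD_CONST → push 5. Stack: [24, 5]
BINARY_OP * → 24 * 5 = 120. Stack: [120]
STORE_FAST k → k=120. Stack: []
LOAD_FAST i → push 0. Stack: [0]
LOAD_CONST → push 1. Stack: [0, 1]
BINARY_OP + → 0 + 1 = 1. Stack: [1]
STORE_FAST i → i=1. Stack: []
LOAD_FAST i → push 1. Stack: [1]
LOAD_CONST → push 3. Stack: [1, 3]
COMPARE_OP bool(<) → 1 vs 3 = True. Stack: [True]
POP_JUMP_IF_FALSE → pop True; no jump. Stack: []
LOAD_FAST k → push 120. Stack: [120]
LOAD_CONST → push 5. Stack: [120, 5]
BINARY_OP * → 120 * 5 = 600. Stack: [600]
STORE_FAST k → k=600. Stack: []
LOAD_FAST i → push 1. Stack: [1]
LOAD_CONST → push 1. Stack: [1, 1]
BINARY_OP + → 1 + 1 = 2. Stack: [2]
STORE_FAST i → i=2. Stack: []
LOAD_FAST i → push 2. Stack: [2]
LOAD_CONST → push 3. Stack: [2, 3]
COMPARE_OP bool(<) → 2 vs 3 = True. Stack: [True]
POP_JUMP_IF_FALSE → pop True; no jump. Stack: []
LOAD_FAST k → push 600. Stack: [600]
LOAD_CONST → push 5. Stack: [600, 5]
BINARY_OP * → 600 * 5 = 3000. Stack: [3000]
STORE_FAST k → k=3000. Stack: []
LOAD_FAST i → push 2. Stack: [2]
LOAD_CONST → push 1. Stack: [2, 1]
BINARY_OP + → 2 + 1 = 3. Stack: [3]
STORE_FAST i → i=3. Stack: []
LOAD_FAST i → push 3. Stack: [3]
LOAD_CONST → push 3. Stack: [3, 3]
COMPARE_OP bool(<) → 3 vs 3 = False. Stack: [False]
POP_JUMP_IF_FALSE → pop False; jump. Stack: []
LOAD_FAST k → push 3000. Stack: [3000]
RETURN_VALUE → return 3000.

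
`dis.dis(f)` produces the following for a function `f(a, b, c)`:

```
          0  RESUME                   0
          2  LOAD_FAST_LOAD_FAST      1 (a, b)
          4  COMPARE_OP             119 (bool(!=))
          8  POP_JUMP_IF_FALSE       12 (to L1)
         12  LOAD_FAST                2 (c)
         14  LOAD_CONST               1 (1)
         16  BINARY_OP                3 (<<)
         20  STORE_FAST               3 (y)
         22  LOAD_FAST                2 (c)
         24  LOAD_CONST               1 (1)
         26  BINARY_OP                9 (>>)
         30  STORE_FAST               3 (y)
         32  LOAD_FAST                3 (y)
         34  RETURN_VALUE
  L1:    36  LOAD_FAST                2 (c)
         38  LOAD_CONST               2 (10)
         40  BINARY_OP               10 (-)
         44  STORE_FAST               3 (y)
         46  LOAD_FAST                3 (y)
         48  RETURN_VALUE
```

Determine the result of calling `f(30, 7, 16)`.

LOAD_FAST_LOAD_FAST a,b → push 30,7. Stack: [30, 7]
COMPARE_OP bool(!=) → 30 vs 7 = True. Stack: [True]
POP_JUMP_IF_FALSE → pop True; no jump. Stack: []
LOAD_FAST c → push 16. Stack: [16]
LOAD_CONST → push 1. Stack: [16, 1]
BINARY_OP << → 16 << 1 = 32. Stack: [32]
STORE_FAST y → y=32. Stack: []
LOAD_FAST c → push 16. Stack: [16]
LOAD_CONST → push 1. Stack: [16, 1]
BINARY_OP >> → 16 >> 1 = 8. Stack: [8]
STORE_FAST y → y=8. Stack: []
LOAD_FAST y → push 8. Stack: [8]
RETURN_VALUE → return 8.

8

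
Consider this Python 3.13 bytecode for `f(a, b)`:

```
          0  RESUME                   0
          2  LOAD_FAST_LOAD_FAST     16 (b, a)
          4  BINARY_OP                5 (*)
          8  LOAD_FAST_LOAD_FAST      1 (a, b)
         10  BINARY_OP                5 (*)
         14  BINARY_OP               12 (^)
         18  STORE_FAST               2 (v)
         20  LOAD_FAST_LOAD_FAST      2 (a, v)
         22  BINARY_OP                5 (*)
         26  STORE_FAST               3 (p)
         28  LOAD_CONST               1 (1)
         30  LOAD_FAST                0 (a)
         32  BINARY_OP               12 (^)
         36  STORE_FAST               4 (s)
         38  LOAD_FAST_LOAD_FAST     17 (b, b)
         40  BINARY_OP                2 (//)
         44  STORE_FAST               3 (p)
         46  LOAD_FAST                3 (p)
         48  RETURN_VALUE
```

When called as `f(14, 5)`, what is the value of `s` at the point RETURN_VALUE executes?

LOAD_FAST_LOAD_FAST b,a → push 5,14. Stack: [5, 14]
BINARY_OP * → 5 * 14 = 70. Stack: [70]
LOAD_FAST_LOAD_FAST a,b → push 14,5. Stack: [70, 14, 5]
BINARY_OP * → 14 * 5 = 70. Stack: [70, 70]
BINARY_OP ^ → 70 ^ 70 = 0. Stack: [0]
STORE_FAST v → v=0. Stack: []
LOAD_FAST_LOAD_FAST a,v → push 14,0. Stack: [14, 0]
BINARY_OP * → 14 * 0 = 0. Stack: [0]
STORE_FAST p → p=0. Stack: []
LOAD_CONST → push 1. Stack: [1]
LOAD_FAST a → push 14. Stack: [1, 14]
BINARY_OP ^ → 1 ^ 14 = 15. Stack: [15]
STORE_FAST s → s=15. Stack: []
LOAD_FAST_LOAD_FAST b,b → push 5,5. Stack: [5, 5]
BINARY_OP // → 5 // 5 = 1. Stack: [1]
STORE_FAST p → p=1. Stack: []
LOAD_FAST p → push 1. Stack: [1]
RETURN_VALUE → return 1.

15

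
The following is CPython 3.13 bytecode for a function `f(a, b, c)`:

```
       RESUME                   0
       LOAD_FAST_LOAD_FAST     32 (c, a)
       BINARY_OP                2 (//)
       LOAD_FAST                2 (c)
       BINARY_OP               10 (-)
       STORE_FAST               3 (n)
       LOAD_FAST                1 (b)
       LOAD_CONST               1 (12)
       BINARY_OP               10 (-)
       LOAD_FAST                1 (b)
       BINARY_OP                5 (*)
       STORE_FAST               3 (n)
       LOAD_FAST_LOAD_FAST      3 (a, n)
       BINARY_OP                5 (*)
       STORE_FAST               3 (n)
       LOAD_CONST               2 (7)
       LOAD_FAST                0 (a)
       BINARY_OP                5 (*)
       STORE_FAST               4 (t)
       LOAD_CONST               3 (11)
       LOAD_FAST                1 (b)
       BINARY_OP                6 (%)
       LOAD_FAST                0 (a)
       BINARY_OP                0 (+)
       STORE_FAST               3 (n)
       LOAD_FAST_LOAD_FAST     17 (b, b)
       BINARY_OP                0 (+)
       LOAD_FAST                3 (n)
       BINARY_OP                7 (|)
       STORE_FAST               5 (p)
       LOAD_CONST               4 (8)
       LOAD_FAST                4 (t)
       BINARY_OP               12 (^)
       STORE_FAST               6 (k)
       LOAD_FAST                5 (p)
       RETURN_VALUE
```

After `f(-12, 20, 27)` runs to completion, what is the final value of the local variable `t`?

LOAD_FAST_LOAD_FAST c,a → push 27,-12. Stack: [27, -12]
BINARY_OP // → 27 // -12 = -3. Stack: [-3]
LOAD_FAST c → push 27. Stack: [-3, 27]
BINARY_OP - → -3 - 27 = -30. Stack: [-30]
STORE_FAST n → n=-30. Stack: []
LOAD_FAST b → push 20. Stack: [20]
LOAD_CONST → push 12. Stack: [20, 12]
BINARY_OP - → 20 - 12 = 8. Stack: [8]
LOAD_FAST b → push 20. Stack: [8, 20]
BINARY_OP * → 8 * 20 = 160. Stack: [160]
STORE_FAST n → n=160. Stack: []
LOAD_FAST_LOAD_FAST a,n → push -12,160. Stack: [-12, 160]
BINARY_OP * → -12 * 160 = -1920. Stack: [-1920]
STORE_FAST n → n=-1920. Stack: []
LOAD_CONST → push 7. Stack: [7]
LOAD_FAST a → push -12. Stack: [7, -12]
BINARY_OP * → 7 * -12 = -84. Stack: [-84]
STORE_FAST t → t=-84. Stack: []
LOAD_CONST → push 11. Stack: [11]
LOAD_FAST b → push 20. Stack: [11, 20]
BINARY_OP % → 11 % 20 = 11. Stack: [11]
LOAD_FAST a → push -12. Stack: [11, -12]
BINARY_OP + → 11 + -12 = -1. Stack: [-1]
STORE_FAST n → n=-1. Stack: []
LOAD_FAST_LOAD_FAST b,b → push 20,20. Stack: [20, 20]
BINARY_OP + → 20 + 20 = 40. Stack: [40]
LOAD_FAST n → push -1. Stack: [40, -1]
BINARY_OP | → 40 | -1 = -1. Stack: [-1]
STORE_FAST p → p=-1. Stack: []
LOAD_CONST → push 8. Stack: [8]
LOAD_FAST t → push -84. Stack: [8, -84]
BINARY_OP ^ → 8 ^ -84 = -92. Stack: [-92]
STORE_FAST k → k=-92. Stack: []
LOAD_FAST p → push -1. Stack: [-1]
RETURN_VALUE → return -1.

-84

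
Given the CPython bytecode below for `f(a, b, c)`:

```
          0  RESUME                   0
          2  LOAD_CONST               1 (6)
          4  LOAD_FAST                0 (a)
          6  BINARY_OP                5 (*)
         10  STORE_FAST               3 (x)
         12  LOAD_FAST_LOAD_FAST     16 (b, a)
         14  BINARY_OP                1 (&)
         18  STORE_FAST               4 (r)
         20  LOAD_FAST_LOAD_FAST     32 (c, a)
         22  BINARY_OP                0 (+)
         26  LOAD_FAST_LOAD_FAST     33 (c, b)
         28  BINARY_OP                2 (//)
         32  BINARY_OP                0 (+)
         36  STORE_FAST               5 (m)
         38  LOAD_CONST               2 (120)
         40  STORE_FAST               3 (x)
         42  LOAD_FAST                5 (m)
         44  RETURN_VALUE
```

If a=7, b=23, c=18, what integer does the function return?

25

LOAD_CONST → push 6. Stack: [6]
LOAD_FAST a → push 7. Stack: [6, 7]
BINARY_OP * → 6 * 7 = 42. Stack: [42]
STORE_FAST x → x=42. Stack: []
LOAD_FAST_LOAD_FAST b,a → push 23,7. Stack: [23, 7]
BINARY_OP & → 23 & 7 = 7. Stack: [7]
STORE_FAST r → r=7. Stack: []
LOAD_FAST_LOAD_FAST c,a → push 18,7. Stack: [18, 7]
BINARY_OP + → 18 + 7 = 25. Stack: [25]
LOAD_FAST_LOAD_FAST c,b → push 18,23. Stack: [25, 18, 23]
BINARY_OP // → 18 // 23 = 0. Stack: [25, 0]
BINARY_OP + → 25 + 0 = 25. Stack: [25]
STORE_FAST m → m=25. Stack: []
LOAD_CONST → push 120. Stack: [120]
STORE_FAST x → x=120. Stack: []
LOAD_FAST m → push 25. Stack: [25]
RETURN_VALUE → return 25.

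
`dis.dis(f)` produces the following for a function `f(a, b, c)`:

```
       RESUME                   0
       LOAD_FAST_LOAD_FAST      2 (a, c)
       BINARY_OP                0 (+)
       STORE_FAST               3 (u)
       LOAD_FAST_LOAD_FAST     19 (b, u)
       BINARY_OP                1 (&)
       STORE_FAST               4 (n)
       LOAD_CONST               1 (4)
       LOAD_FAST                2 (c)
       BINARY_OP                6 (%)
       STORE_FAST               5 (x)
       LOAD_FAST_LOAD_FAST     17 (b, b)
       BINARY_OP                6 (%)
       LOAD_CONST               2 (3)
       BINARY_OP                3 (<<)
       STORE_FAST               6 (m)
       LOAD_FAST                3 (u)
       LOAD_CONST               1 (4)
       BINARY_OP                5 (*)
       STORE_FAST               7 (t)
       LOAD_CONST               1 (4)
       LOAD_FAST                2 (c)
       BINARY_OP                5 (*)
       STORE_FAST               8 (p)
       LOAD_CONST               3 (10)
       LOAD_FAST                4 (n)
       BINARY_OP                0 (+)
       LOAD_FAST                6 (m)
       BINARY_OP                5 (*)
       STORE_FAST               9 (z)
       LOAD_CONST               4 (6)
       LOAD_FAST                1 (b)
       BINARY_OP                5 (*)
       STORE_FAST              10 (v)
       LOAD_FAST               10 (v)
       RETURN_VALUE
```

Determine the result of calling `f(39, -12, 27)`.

LOAD_FAST_LOAD_FAST a,c → push 39,27. Stack: [39, 27]
BINARY_OP + → 39 + 27 = 66. Stack: [66]
STORE_FAST u → u=66. Stack: []
LOAD_FAST_LOAD_FAST b,u → push -12,66. Stack: [-12, 66]
BINARY_OP & → -12 & 66 = 64. Stack: [64]
STORE_FAST n → n=64. Stack: []
LOAD_CONST → push 4. Stack: [4]
LOAD_FAST c → push 27. Stack: [4, 27]
BINARY_OP % → 4 % 27 = 4. Stack: [4]
STORE_FAST x → x=4. Stack: []
LOAD_FAST_LOAD_FAST b,b → push -12,-12. Stack: [-12, -12]
BINARY_OP % → -12 % -12 = 0. Stack: [0]
LOAD_CONST → push 3. Stack: [0, 3]
BINARY_OP << → 0 << 3 = 0. Stack: [0]
STORE_FAST m → m=0. Stack: []
LOAD_FAST u → push 66. Stack: [66]
LOAD_CONST → push 4. Stack: [66, 4]
BINARY_OP * → 66 * 4 = 264. Stack: [264]
STORE_FAST t → t=264. Stack: []
LOAD_CONST → push 4. Stack: [4]
LOAD_FAST c → push 27. Stack: [4, 27]
BINARY_OP * → 4 * 27 = 108. Stack: [108]
STORE_FAST p → p=108. Stack: []
LOAD_CONST → push 10. Stack: [10]
LOAD_FAST n → push 64. Stack: [10, 64]
BINARY_OP + → 10 + 64 = 74. Stack: [74]
LOAD_FAST m → push 0. Stack: [74, 0]
BINARY_OP * → 74 * 0 = 0. Stack: [0]
STORE_FAST z → z=0. Stack: []
LOAD_CONST → push 6. Stack: [6]
LOAD_FAST b → push -12. Stack: [6, -12]
BINARY_OP * → 6 * -12 = -72. Stack: [-72]
STORE_FAST v → v=-72. Stack: []
LOAD_FAST v → push -72. Stack: [-72]
RETURN_VALUE → return -72.

-72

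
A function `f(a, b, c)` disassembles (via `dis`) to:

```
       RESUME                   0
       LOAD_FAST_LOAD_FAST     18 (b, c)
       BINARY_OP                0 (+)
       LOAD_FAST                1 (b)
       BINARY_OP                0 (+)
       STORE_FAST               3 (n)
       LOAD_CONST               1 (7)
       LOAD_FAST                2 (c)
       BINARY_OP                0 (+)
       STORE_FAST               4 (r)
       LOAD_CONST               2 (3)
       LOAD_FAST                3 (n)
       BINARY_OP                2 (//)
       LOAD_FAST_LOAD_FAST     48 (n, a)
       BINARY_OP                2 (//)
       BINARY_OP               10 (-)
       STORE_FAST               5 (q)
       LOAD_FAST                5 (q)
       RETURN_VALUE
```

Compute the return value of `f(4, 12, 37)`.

LOAD_FAST_LOAD_FAST b,c → push 12,37. Stack: [12, 37]
BINARY_OP + → 12 + 37 = 49. Stack: [49]
LOAD_FAST b → push 12. Stack: [49, 12]
BINARY_OP + → 49 + 12 = 61. Stack: [61]
STORE_FAST n → n=61. Stack: []
LOAD_CONST → push 7. Stack: [7]
LOAD_FAST c → push 37. Stack: [7, 37]
BINARY_OP + → 7 + 37 = 44. Stack: [44]
STORE_FAST r → r=44. Stack: []
LOAD_CONST → push 3. Stack: [3]
LOAD_FAST n → push 61. Stack: [3, 61]
BINARY_OP // → 3 // 61 = 0. Stack: [0]
LOAD_FAST_LOAD_FAST n,a → push 61,4. Stack: [0, 61, 4]
BINARY_OP // → 61 // 4 = 15. Stack: [0, 15]
BINARY_OP - → 0 - 15 = -15. Stack: [-15]
STORE_FAST q → q=-15. Stack: []
LOAD_FAST q → push -15. Stack: [-15]
RETURN_VALUE → return -15.

-15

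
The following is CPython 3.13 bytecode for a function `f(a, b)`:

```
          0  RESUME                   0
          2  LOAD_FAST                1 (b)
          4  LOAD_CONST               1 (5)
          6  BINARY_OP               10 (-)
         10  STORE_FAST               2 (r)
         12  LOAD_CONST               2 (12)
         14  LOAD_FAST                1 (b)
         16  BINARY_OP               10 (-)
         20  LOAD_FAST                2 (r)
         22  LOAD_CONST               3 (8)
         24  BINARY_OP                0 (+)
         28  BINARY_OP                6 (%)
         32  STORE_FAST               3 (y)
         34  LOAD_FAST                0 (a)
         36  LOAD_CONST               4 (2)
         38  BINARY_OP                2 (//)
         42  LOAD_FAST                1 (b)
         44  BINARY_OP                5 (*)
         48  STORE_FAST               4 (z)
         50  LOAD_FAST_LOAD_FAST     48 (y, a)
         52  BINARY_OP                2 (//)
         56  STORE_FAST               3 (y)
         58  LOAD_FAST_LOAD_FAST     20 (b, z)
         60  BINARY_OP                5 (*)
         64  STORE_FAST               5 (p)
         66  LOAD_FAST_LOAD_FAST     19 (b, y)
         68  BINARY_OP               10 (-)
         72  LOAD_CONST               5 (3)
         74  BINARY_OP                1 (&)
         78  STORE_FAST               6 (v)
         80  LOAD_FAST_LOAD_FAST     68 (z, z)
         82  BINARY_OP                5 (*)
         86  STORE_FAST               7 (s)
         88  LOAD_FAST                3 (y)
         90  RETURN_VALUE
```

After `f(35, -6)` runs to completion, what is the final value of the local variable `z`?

LOAD_FAST b → push -6. Stack: [-6]
LOAD_CONST → push 5. Stack: [-6, 5]
BINARY_OP - → -6 - 5 = -11. Stack: [-11]
STORE_FAST r → r=-11. Stack: []
LOAD_CONST → push 12. Stack: [12]
LOAD_FAST b → push -6. Stack: [12, -6]
BINARY_OP - → 12 - -6 = 18. Stack: [18]
LOAD_FAST r → push -11. Stack: [18, -11]
LOAD_CONST → push 8. Stack: [18, -11, 8]
BINARY_OP + → -11 + 8 = -3. Stack: [18, -3]
BINARY_OP % → 18 % -3 = 0. Stack: [0]
STORE_FAST y → y=0. Stack: []
LOAD_FAST a → push 35. Stack: [35]
LOAD_CONST → push 2. Stack: [35, 2]
BINARY_OP // → 35 // 2 = 17. Stack: [17]
LOAD_FAST b → push -6. Stack: [17, -6]
BINARY_OP * → 17 * -6 = -102. Stack: [-102]
STORE_FAST z → z=-102. Stack: []
LOAD_FAST_LOAD_FAST y,a → push 0,35. Stack: [0, 35]
BINARY_OP // → 0 // 35 = 0. Stack: [0]
STORE_FAST y → y=0. Stack: []
LOAD_FAST_LOAD_FAST b,z → push -6,-102. Stack: [-6, -102]
BINARY_OP * → -6 * -102 = 612. Stack: [612]
STORE_FAST p → p=612. Stack: []
LOAD_FAST_LOAD_FAST b,y → push -6,0. Stack: [-6, 0]
BINARY_OP - → -6 - 0 = -6. Stack: [-6]
LOAD_CONST → push 3. Stack: [-6, 3]
BINARY_OP & → -6 & 3 = 2. Stack: [2]
STORE_FAST v → v=2. Stack: []
LOAD_FAST_LOAD_FAST z,z → push -102,-102. Stack: [-102, -102]
BINARY_OP * → -102 * -102 = 10404. Stack: [10404]
STORE_FAST s → s=10404. Stack: []
LOAD_FAST y → push 0. Stack: [0]
RETURN_VALUE → return 0.

-102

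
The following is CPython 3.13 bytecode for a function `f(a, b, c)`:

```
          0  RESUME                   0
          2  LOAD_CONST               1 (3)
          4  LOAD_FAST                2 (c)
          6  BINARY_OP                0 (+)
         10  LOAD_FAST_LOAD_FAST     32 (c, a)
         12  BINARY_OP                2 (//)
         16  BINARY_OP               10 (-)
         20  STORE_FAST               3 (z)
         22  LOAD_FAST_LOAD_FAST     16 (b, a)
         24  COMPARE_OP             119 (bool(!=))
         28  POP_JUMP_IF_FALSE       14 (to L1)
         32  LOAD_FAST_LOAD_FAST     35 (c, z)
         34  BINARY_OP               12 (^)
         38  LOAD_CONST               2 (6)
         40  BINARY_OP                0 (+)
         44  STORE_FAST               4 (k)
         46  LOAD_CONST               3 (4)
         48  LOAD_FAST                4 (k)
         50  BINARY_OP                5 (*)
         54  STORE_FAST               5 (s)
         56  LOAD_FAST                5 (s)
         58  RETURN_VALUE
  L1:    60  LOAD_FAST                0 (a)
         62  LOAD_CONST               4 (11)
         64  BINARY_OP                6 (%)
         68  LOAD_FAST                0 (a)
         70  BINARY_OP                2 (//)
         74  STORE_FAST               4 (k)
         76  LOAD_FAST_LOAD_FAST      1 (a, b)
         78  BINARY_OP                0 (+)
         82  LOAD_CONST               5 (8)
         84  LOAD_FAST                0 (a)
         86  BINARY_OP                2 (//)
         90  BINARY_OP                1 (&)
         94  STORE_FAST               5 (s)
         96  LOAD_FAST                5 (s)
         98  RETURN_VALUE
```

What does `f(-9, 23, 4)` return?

72

LOAD_CONST → push 3. Stack: [3]
LOAD_FAST c → push 4. Stack: [3, 4]
BINARY_OP + → 3 + 4 = 7. Stack: [7]
LOAD_FAST_LOAD_FAST c,a → push 4,-9. Stack: [7, 4, -9]
BINARY_OP // → 4 // -9 = -1. Stack: [7, -1]
BINARY_OP - → 7 - -1 = 8. Stack: [8]
STORE_FAST z → z=8. Stack: []
LOAD_FAST_LOAD_FAST b,a → push 23,-9. Stack: [23, -9]
COMPARE_OP bool(!=) → 23 vs -9 = True. Stack: [True]
POP_JUMP_IF_FALSE → pop True; no jump. Stack: []
LOAD_FAST_LOAD_FAST c,z → push 4,8. Stack: [4, 8]
BINARY_OP ^ → 4 ^ 8 = 12. Stack: [12]
LOAD_CONST → push 6. Stack: [12, 6]
BINARY_OP + → 12 + 6 = 18. Stack: [18]
STORE_FAST k → k=18. Stack: []
LOAD_CONST → push 4. Stack: [4]
LOAD_FAST k → push 18. Stack: [4, 18]
BINARY_OP * → 4 * 18 = 72. Stack: [72]
STORE_FAST s → s=72. Stack: []
LOAD_FAST s → push 72. Stack: [72]
RETURN_VALUE → return 72.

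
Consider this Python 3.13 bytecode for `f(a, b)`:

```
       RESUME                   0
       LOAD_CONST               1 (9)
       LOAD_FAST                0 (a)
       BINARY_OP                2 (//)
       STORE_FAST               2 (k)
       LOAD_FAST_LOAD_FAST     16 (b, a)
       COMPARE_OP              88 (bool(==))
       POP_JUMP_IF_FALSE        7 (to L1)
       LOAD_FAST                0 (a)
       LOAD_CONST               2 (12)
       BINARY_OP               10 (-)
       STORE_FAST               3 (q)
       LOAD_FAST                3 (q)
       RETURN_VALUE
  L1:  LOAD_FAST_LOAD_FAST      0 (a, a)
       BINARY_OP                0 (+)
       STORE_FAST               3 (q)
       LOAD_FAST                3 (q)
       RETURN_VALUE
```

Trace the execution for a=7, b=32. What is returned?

14

LOAD_CONST → push 9. Stack: [9]
LOAD_FAST a → push 7. Stack: [9, 7]
BINARY_OP // → 9 // 7 = 1. Stack: [1]
STORE_FAST k → k=1. Stack: []
LOAD_FAST_LOAD_FAST b,a → push 32,7. Stack: [32, 7]
COMPARE_OP bool(==) → 32 vs 7 = False. Stack: [False]
POP_JUMP_IF_FALSE → pop False; jump. Stack: []
LOAD_FAST_LOAD_FAST a,a → push 7,7. Stack: [7, 7]
BINARY_OP + → 7 + 7 = 14. Stack: [14]
STORE_FAST q → q=14. Stack: []
LOAD_FAST q → push 14. Stack: [14]
RETURN_VALUE → return 14.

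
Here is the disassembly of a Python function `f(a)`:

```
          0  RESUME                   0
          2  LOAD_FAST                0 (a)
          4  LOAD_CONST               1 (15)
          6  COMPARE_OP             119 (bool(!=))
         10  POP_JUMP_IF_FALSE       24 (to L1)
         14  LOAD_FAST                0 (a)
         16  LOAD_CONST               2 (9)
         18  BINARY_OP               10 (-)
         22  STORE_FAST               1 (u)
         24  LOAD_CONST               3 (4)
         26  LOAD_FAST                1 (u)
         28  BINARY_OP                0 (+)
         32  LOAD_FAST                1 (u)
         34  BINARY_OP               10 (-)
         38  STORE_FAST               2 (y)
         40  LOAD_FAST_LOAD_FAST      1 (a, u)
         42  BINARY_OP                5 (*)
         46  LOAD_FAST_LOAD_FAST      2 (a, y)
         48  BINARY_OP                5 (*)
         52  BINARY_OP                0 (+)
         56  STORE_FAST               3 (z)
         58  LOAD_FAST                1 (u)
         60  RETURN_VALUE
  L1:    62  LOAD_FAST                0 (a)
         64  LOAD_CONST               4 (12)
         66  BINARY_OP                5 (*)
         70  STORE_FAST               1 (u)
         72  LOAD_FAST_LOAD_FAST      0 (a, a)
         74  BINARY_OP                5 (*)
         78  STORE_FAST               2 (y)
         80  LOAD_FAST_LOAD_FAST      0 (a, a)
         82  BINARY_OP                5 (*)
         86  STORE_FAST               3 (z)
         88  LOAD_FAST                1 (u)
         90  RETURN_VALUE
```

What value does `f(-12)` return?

LOAD_FAST a → push -12. Stack: [-12]
LOAD_CONST → push 15. Stack: [-12, 15]
COMPARE_OP bool(!=) → -12 vs 15 = True. Stack: [True]
POP_JUMP_IF_FALSE → pop True; no jump. Stack: []
LOAD_FAST a → push -12. Stack: [-12]
LOAD_CONST → push 9. Stack: [-12, 9]
BINARY_OP - → -12 - 9 = -21. Stack: [-21]
STORE_FAST u → u=-21. Stack: []
LOAD_CONST → push 4. Stack: [4]
LOAD_FAST u → push -21. Stack: [4, -21]
BINARY_OP + → 4 + -21 = -17. Stack: [-17]
LOAD_FAST u → push -21. Stack: [-17, -21]
BINARY_OP - → -17 - -21 = 4. Stack: [4]
STORE_FAST y → y=4. Stack: []
LOAD_FAST_LOAD_FAST a,u → push -12,-21. Stack: [-12, -21]
BINARY_OP * → -12 * -21 = 252. Stack: [252]
LOAD_FAST_LOAD_FAST a,y → push -12,4. Stack: [252, -12, 4]
BINARY_OP * → -12 * 4 = -48. Stack: [252, -48]
BINARY_OP + → 252 + -48 = 204. Stack: [204]
STORE_FAST z → z=204. Stack: []
LOAD_FAST u → push -21. Stack: [-21]
RETURN_VALUE → return -21.

-21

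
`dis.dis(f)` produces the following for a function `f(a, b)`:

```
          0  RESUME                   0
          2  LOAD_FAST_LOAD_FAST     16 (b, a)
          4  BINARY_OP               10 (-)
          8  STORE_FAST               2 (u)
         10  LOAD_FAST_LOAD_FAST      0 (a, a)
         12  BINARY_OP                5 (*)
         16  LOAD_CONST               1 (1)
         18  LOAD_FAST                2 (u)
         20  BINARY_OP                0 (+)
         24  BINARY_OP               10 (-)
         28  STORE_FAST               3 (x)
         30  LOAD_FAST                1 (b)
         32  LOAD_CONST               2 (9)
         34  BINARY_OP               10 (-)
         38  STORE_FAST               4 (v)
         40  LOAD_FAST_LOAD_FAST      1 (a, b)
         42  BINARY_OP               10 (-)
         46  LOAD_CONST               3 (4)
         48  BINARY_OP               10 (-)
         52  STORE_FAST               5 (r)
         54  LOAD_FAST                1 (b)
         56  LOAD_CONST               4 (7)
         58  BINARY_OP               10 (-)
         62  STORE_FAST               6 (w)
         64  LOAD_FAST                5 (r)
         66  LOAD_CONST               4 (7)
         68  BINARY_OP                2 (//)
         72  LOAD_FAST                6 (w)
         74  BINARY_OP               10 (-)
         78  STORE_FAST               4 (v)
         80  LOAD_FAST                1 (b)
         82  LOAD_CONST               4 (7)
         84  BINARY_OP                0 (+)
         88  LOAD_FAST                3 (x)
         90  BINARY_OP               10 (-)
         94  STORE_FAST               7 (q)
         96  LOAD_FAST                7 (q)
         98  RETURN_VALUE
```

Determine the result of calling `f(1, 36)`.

LOAD_FAST_LOAD_FAST b,a → push 36,1. Stack: [36, 1]
BINARY_OP - → 36 - 1 = 35. Stack: [35]
STORE_FAST u → u=35. Stack: []
LOAD_FAST_LOAD_FAST a,a → push 1,1. Stack: [1, 1]
BINARY_OP * → 1 * 1 = 1. Stack: [1]
LOAD_CONST → push 1. Stack: [1, 1]
LOAD_FAST u → push 35. Stack: [1, 1, 35]
BINARY_OP + → 1 + 35 = 36. Stack: [1, 36]
BINARY_OP - → 1 - 36 = -35. Stack: [-35]
STORE_FAST x → x=-35. Stack: []
LOAD_FAST b → push 36. Stack: [36]
LOAD_CONST → push 9. Stack: [36, 9]
BINARY_OP - → 36 - 9 = 27. Stack: [27]
STORE_FAST v → v=27. Stack: []
LOAD_FAST_LOAD_FAST a,b → push 1,36. Stack: [1, 36]
BINARY_OP - → 1 - 36 = -35. Stack: [-35]
LOAD_CONST → push 4. Stack: [-35, 4]
BINARY_OP - → -35 - 4 = -39. Stack: [-39]
STORE_FAST r → r=-39. Stack: []
LOAD_FAST b → push 36. Stack: [36]
LOAD_CONST → push 7. Stack: [36, 7]
BINARY_OP - → 36 - 7 = 29. Stack: [29]
STORE_FAST w → w=29. Stack: []
LOAD_FAST r → push -39. Stack: [-39]
LOAD_CONST → push 7. Stack: [-39, 7]
BINARY_OP // → -39 // 7 = -6. Stack: [-6]
LOAD_FAST w → push 29. Stack: [-6, 29]
BINARY_OP - → -6 - 29 = -35. Stack: [-35]
STORE_FAST v → v=-35. Stack: []
LOAD_FAST b → push 36. Stack: [36]
LOAD_CONST → push 7. Stack: [36, 7]
BINARY_OP + → 36 + 7 = 43. Stack: [43]
LOAD_FAST x → push -35. Stack: [43, -35]
BINARY_OP - → 43 - -35 = 78. Stack: [78]
STORE_FAST q → q=78. Stack: []
LOAD_FAST q → push 78. Stack: [78]
RETURN_VALUE → return 78.

78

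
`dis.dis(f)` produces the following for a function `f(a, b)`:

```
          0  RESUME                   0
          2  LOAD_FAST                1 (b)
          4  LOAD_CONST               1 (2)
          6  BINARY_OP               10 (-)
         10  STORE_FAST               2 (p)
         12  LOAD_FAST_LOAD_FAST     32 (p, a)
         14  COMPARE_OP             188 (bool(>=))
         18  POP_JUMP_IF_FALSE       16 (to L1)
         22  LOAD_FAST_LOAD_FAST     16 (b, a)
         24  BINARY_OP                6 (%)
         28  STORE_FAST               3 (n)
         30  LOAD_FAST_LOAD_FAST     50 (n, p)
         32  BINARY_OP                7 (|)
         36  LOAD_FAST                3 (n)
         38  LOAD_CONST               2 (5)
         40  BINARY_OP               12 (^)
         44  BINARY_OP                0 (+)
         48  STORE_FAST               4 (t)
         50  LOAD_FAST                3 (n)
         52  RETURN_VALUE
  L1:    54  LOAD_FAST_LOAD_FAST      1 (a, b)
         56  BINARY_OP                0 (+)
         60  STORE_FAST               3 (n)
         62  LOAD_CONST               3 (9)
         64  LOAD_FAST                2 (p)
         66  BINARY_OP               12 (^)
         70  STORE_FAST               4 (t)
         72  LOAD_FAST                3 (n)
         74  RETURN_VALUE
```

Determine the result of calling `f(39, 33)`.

72

LOAD_FAST b → push 33. Stack: [33]
LOAD_CONST → push 2. Stack: [33, 2]
BINARY_OP - → 33 - 2 = 31. Stack: [31]
STORE_FAST p → p=31. Stack: []
LOAD_FAST_LOAD_FAST p,a → push 31,39. Stack: [31, 39]
COMPARE_OP bool(>=) → 31 vs 39 = False. Stack: [False]
POP_JUMP_IF_FALSE → pop False; jump. Stack: []
LOAD_FAST_LOAD_FAST a,b → push 39,33. Stack: [39, 33]
BINARY_OP + → 39 + 33 = 72. Stack: [72]
STORE_FAST n → n=72. Stack: []
LOAD_CONST → push 9. Stack: [9]
LOAD_FAST p → push 31. Stack: [9, 31]
BINARY_OP ^ → 9 ^ 31 = 22. Stack: [22]
STORE_FAST t → t=22. Stack: []
LOAD_FAST n → push 72. Stack: [72]
RETURN_VALUE → return 72.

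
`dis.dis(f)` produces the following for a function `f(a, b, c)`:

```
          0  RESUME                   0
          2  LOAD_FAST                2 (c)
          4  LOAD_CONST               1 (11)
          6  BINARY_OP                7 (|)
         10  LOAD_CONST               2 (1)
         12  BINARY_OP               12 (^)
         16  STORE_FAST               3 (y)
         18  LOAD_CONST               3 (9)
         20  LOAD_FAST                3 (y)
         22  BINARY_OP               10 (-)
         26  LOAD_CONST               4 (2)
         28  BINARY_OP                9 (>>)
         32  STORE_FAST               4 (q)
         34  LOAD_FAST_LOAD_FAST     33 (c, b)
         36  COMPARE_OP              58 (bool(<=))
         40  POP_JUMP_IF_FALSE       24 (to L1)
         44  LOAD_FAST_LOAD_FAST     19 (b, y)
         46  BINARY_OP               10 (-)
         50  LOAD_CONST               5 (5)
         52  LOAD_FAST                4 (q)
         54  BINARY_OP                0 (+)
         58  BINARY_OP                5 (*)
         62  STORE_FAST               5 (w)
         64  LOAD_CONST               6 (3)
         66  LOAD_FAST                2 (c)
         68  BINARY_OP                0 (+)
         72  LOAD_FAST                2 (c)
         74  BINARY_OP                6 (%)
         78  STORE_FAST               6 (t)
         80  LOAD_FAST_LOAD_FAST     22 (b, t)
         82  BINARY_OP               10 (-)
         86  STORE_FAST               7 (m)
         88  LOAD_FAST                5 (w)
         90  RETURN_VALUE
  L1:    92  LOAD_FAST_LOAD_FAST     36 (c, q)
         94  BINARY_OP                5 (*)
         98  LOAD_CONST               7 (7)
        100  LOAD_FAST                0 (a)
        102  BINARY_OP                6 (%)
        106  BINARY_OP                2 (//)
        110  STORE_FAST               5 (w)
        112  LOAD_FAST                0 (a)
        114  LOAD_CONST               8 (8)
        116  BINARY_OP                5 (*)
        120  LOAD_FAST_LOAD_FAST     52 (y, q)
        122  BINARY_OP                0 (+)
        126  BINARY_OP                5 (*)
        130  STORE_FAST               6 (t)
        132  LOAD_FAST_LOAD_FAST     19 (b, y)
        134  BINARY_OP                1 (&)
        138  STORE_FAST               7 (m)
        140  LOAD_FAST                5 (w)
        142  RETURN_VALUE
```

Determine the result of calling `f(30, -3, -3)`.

-7

LOAD_FAST c → push -3. Stack: [-3]
LOAD_CONST → push 11. Stack: [-3, 11]
BINARY_OP | → -3 | 11 = -1. Stack: [-1]
LOAD_CONST → push 1. Stack: [-1, 1]
BINARY_OP ^ → -1 ^ 1 = -2. Stack: [-2]
STORE_FAST y → y=-2. Stack: []
LOAD_CONST → push 9. Stack: [9]
LOAD_FAST y → push -2. Stack: [9, -2]
BINARY_OP - → 9 - -2 = 11. Stack: [11]
LOAD_CONST → push 2. Stack: [11, 2]
BINARY_OP >> → 11 >> 2 = 2. Stack: [2]
STORE_FAST q → q=2. Stack: []
LOAD_FAST_LOAD_FAST c,b → push -3,-3. Stack: [-3, -3]
COMPARE_OP bool(<=) → -3 vs -3 = True. Stack: [True]
POP_JUMP_IF_FALSE → pop True; no jump. Stack: []
LOAD_FAST_LOAD_FAST b,y → push -3,-2. Stack: [-3, -2]
BINARY_OP - → -3 - -2 = -1. Stack: [-1]
LOAD_CONST → push 5. Stack: [-1, 5]
LOAD_FAST q → push 2. Stack: [-1, 5, 2]
BINARY_OP + → 5 + 2 = 7. Stack: [-1, 7]
BINARY_OP * → -1 * 7 = -7. Stack: [-7]
STORE_FAST w → w=-7. Stack: []
LOAD_CONST → push 3. Stack: [3]
LOAD_FAST c → push -3. Stack: [3, -3]
BINARY_OP + → 3 + -3 = 0. Stack: [0]
LOAD_FAST c → push -3. Stack: [0, -3]
BINARY_OP % → 0 % -3 = 0. Stack: [0]
STORE_FAST t → t=0. Stack: []
LOAD_FAST_LOAD_FAST b,t → push -3,0. Stack: [-3, 0]
BINARY_OP - → -3 - 0 = -3. Stack: [-3]
STORE_FAST m → m=-3. Stack: []
LOAD_FAST w → push -7. Stack: [-7]
RETURN_VALUE → return -7.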